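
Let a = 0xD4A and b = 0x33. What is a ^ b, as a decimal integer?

3449

0xD4A = 110101001010
0x33 = 000000110011
XOR → 110101111001 = 3449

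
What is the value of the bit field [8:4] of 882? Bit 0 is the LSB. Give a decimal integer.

23

v = 1101110010
Shift right by 4: 110111
Mask low 5 bits: 10111 = 23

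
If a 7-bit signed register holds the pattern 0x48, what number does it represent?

-56

pattern = 1001000 (MSB is 1 ⇒ negative)
Invert: 0110111, add 1 → 0111000 = 56, so the value is -56.
(Equivalently: 72 - 2^7 = 72 - 128 = -56.)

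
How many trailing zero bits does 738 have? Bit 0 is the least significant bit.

1

738 = 1011100010
Trailing zeros: 1, so the lowest set bit is bit 1 (value 2).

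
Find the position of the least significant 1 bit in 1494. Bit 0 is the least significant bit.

1494 = 10111010110
Trailing zeros: 1, so the lowest set bit is bit 1 (value 2).

1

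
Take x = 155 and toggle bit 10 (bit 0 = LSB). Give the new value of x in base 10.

x = 000010011011
bit 10 is currently 0; toggle it via x ^ (1 << 10) = x ^ 1024
→ 010010011011 = 1179

1179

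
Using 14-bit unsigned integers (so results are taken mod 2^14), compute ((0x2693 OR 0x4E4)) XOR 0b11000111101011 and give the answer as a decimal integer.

0x2693 = 10011010010011
0x4E4 = 00010011100100
→ OR → 10011011110111 = 9975
0b11000111101011 = 11000111101011
→ XOR → 01011100011100 = 5916

5916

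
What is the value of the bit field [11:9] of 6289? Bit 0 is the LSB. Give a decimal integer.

v = 1100010010001
Shift right by 9: 1100
Mask low 3 bits: 100 = 4

4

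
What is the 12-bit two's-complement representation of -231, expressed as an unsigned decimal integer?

3865

231 in 12 bits: 000011100111
Invert: 111100011000
Add 1:  111100011001 = 3865
(Check: 2^12 - 231 = 4096 - 231 = 3865.)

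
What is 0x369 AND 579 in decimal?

0x369 = 1101101001
579 = 1001000011
AND → 1001000001 = 577

577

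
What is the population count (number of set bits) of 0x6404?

4

0x6404 = 110010000000100
Count the 1s: 1 + 1 + 1 + 1 = 4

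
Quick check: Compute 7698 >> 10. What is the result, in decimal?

7

7698 = 1111000010010
shift right by 10 → 0000000000111 = 7
(equivalently, floor(7698 / 1024))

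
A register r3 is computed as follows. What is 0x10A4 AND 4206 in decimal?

4132

0x10A4 = 1000010100100
4206 = 1000001101110
AND → 1000000100100 = 4132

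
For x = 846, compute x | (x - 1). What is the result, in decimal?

x = 1101001110 = 846
x - 1 = 1101001101
OR    = 1101001111 = 847
(x | (x - 1) sets all bits below the lowest set bit.)

847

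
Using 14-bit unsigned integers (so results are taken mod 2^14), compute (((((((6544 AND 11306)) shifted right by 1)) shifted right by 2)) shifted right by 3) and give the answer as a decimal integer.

32

6544 = 01100110010000
11306 = 10110000101010
→ AND → 00100000000000 = 2048
→ shifted right by 1 → 00010000000000 = 1024
→ shifted right by 2 → 00000100000000 = 256
→ shifted right by 3 → 00000000100000 = 32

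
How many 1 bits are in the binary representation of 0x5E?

0x5E = 1011110
Count the 1s: 1 + 1 + 1 + 1 + 1 = 5

5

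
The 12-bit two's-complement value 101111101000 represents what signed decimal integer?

pattern = 101111101000 (MSB is 1 ⇒ negative)
Invert: 010000010111, add 1 → 010000011000 = 1048, so the value is -1048.
(Equivalently: 3048 - 2^12 = 3048 - 4096 = -1048.)

-1048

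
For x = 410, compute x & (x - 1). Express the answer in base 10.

408

x = 110011010 = 410
x - 1 = 110011001
AND   = 110011000 = 408
(x & (x - 1) clears the lowest set bit of x.)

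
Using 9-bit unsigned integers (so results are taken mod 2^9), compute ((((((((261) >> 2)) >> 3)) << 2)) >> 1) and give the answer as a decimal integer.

16

261 = 100000101
→ >> 2 → 001000001 = 65
→ >> 3 → 000001000 = 8
→ << 2 (mod 2^9) → 000100000 = 32
→ >> 1 → 000010000 = 16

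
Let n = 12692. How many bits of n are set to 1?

12692 = 11000110010100
Count the 1s: 1 + 1 + 1 + 1 + 1 + 1 = 6

6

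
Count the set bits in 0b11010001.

4

n = 11010001
Count the 1s: 1 + 1 + 1 + 1 = 4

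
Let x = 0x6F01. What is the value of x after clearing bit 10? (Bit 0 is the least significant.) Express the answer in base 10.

x = 0110111100000001
bit 10 is currently 1; clear it via x & ~(1 << 10) = x & ~1024
→ 0110101100000001 = 27393

27393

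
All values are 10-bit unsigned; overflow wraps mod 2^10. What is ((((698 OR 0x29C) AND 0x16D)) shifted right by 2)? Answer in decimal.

698 = 1010111010
0x29C = 1010011100
→ OR → 1010111110 = 702
0x16D = 0101101101
→ AND → 0000101100 = 44
→ shifted right by 2 → 0000001011 = 11

11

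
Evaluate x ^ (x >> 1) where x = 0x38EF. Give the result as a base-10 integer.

9368

x = 11100011101111 = 14575
x>>1 = 01110001110111
XOR  = 10010010011000 = 9368
(x ^ (x >> 1) gives the standard binary-reflected Gray code of x.)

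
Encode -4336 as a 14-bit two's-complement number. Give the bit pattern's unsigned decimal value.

12048

4336 in 14 bits: 01000011110000
Invert: 10111100001111
Add 1:  10111100010000 = 12048
(Check: 2^14 - 4336 = 16384 - 4336 = 12048.)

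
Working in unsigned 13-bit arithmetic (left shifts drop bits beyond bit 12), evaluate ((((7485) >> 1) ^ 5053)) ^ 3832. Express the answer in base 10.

5083

7485 = 1110100111101
→ >> 1 → 0111010011110 = 3742
5053 = 1001110111101
→ ^ → 1110100100011 = 7459
3832 = 0111011111000
→ ^ → 1001111011011 = 5083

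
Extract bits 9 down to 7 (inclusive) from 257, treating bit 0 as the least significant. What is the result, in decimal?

2

v = 000100000001
Shift right by 7: 00010
Mask low 3 bits: 010 = 2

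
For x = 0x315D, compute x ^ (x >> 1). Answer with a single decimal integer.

x = 11000101011101 = 12637
x>>1 = 01100010101110
XOR  = 10100111110011 = 10739
(x ^ (x >> 1) gives the standard binary-reflected Gray code of x.)

10739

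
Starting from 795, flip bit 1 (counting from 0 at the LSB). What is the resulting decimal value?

x = 01100011011
bit 1 is currently 1; toggle it via x ^ (1 << 1) = x ^ 2
→ 01100011001 = 793

793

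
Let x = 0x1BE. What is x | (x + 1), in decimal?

x = 110111110 = 446
x + 1 = 110111111
OR    = 110111111 = 447
(x | (x + 1) sets the lowest cleared bit.)

447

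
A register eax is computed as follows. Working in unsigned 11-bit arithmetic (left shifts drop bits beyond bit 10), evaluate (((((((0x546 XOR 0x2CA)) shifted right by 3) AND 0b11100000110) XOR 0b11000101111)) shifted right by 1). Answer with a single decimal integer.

791

0x546 = 10101000110
0x2CA = 01011001010
→ XOR → 11110001100 = 1932
→ shifted right by 3 → 00011110001 = 241
0b11100000110 = 11100000110
→ AND → 00000000000 = 0
0b11000101111 = 11000101111
→ XOR → 11000101111 = 1583
→ shifted right by 1 → 01100010111 = 791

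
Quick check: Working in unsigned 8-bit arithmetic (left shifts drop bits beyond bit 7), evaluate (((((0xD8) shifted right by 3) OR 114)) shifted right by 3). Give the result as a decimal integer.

0xD8 = 11011000
→ shifted right by 3 → 00011011 = 27
114 = 01110010
→ OR → 01111011 = 123
→ shifted right by 3 → 00001111 = 15

15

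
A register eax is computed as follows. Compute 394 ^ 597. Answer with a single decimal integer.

991

394 = 0110001010
597 = 1001010101
XOR → 1111011111 = 991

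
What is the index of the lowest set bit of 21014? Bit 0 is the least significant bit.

21014 = 101001000010110
Trailing zeros: 1, so the lowest set bit is bit 1 (value 2).

1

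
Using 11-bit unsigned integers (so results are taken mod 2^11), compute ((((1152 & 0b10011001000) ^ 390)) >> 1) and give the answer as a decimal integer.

643

1152 = 10010000000
0b10011001000 = 10011001000
→ & → 10010000000 = 1152
390 = 00110000110
→ ^ → 10100000110 = 1286
→ >> 1 → 01010000011 = 643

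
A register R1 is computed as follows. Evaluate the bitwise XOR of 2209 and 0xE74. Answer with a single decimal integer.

1749

2209 = 100010100001
0xE74 = 111001110100
XOR → 011011010101 = 1749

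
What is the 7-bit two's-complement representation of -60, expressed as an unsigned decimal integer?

60 in 7 bits: 0111100
Invert: 1000011
Add 1:  1000100 = 68
(Check: 2^7 - 60 = 128 - 60 = 68.)

68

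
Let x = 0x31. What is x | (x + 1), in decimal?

51

x = 110001 = 49
x + 1 = 110010
OR    = 110011 = 51
(x | (x + 1) sets the lowest cleared bit.)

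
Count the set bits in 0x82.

0x82 = 10000010
Count the 1s: 1 + 1 = 2

2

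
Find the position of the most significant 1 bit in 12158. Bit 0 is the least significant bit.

12158 = 10111101111110
The topmost 1 is at position 13 (since 2^13 = 8192 ≤ 12158 < 16384).

13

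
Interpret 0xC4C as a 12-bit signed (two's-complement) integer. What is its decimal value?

-948

pattern = 110001001100 (MSB is 1 ⇒ negative)
Invert: 001110110011, add 1 → 001110110100 = 948, so the value is -948.
(Equivalently: 3148 - 2^12 = 3148 - 4096 = -948.)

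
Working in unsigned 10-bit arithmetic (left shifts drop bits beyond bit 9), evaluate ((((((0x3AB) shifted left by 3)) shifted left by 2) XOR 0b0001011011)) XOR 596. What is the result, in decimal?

0x3AB = 1110101011
→ shifted left by 3 (mod 2^10) → 0101011000 = 344
→ shifted left by 2 (mod 2^10) → 0101100000 = 352
0b0001011011 = 0001011011
→ XOR → 0100111011 = 315
596 = 1001010100
→ XOR → 1101101111 = 879

879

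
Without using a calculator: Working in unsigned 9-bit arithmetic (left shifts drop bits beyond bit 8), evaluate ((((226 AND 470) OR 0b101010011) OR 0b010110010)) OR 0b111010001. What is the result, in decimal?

226 = 011100010
470 = 111010110
→ AND → 011000010 = 194
0b101010011 = 101010011
→ OR → 111010011 = 467
0b010110010 = 010110010
→ OR → 111110011 = 499
0b111010001 = 111010001
→ OR → 111110011 = 499

499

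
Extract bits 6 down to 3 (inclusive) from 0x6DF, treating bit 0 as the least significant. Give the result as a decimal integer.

v = 011011011111
Shift right by 3: 011011011
Mask low 4 bits: 1011 = 11

11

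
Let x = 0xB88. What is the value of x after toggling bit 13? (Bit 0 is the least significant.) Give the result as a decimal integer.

x = 000101110001000
bit 13 is currently 0; toggle it via x ^ (1 << 13) = x ^ 8192
→ 010101110001000 = 11144

11144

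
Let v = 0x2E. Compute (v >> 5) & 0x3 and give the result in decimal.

1

v = 00101110
Shift right by 5: 001
Mask low 2 bits: 01 = 1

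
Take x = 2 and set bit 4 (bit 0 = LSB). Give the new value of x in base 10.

x = 000000010
bit 4 is currently 0; set it via x | (1 << 4) = x | 16
→ 000010010 = 18

18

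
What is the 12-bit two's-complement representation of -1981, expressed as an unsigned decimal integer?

1981 in 12 bits: 011110111101
Invert: 100001000010
Add 1:  100001000011 = 2115
(Check: 2^12 - 1981 = 4096 - 1981 = 2115.)

2115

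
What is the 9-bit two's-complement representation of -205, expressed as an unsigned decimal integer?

307

205 in 9 bits: 011001101
Invert: 100110010
Add 1:  100110011 = 307
(Check: 2^9 - 205 = 512 - 205 = 307.)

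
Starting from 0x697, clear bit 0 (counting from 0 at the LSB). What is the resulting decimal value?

1686

x = 011010010111
bit 0 is currently 1; clear it via x & ~(1 << 0) = x & ~1
→ 011010010110 = 1686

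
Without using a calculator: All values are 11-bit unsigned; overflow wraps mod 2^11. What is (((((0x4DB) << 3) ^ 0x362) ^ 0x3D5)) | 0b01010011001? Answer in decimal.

0x4DB = 10011011011
→ << 3 (mod 2^11) → 11011011000 = 1752
0x362 = 01101100010
→ ^ → 10110111010 = 1466
0x3D5 = 01111010101
→ ^ → 11001101111 = 1647
0b01010011001 = 01010011001
→ | → 11011111111 = 1791

1791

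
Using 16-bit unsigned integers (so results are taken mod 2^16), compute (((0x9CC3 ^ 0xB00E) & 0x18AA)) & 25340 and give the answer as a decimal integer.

136

0x9CC3 = 1001110011000011
0xB00E = 1011000000001110
→ ^ → 0010110011001101 = 11469
0x18AA = 0001100010101010
→ & → 0000100010001000 = 2184
25340 = 0110001011111100
→ & → 0000000010001000 = 136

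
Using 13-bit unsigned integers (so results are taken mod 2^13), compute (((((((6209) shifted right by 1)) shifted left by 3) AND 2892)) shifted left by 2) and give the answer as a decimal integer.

6209 = 1100001000001
→ shifted right by 1 → 0110000100000 = 3104
→ shifted left by 3 (mod 2^13) → 0000100000000 = 256
2892 = 0101101001100
→ AND → 0000100000000 = 256
→ shifted left by 2 (mod 2^13) → 0010000000000 = 1024

1024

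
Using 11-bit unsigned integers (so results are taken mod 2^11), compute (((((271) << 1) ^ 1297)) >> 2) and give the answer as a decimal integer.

451

271 = 00100001111
→ << 1 (mod 2^11) → 01000011110 = 542
1297 = 10100010001
→ ^ → 11100001111 = 1807
→ >> 2 → 00111000011 = 451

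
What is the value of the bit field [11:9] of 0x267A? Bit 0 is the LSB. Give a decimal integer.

3

v = 10011001111010
Shift right by 9: 10011
Mask low 3 bits: 011 = 3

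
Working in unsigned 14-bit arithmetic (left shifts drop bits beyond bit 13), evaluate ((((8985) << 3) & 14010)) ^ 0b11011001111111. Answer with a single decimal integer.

9975

8985 = 10001100011001
→ << 3 (mod 2^14) → 01100011001000 = 6344
14010 = 11011010111010
→ & → 01000010001000 = 4232
0b11011001111111 = 11011001111111
→ ^ → 10011011110111 = 9975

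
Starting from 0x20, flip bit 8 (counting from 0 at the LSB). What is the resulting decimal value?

x = 0000100000
bit 8 is currently 0; toggle it via x ^ (1 << 8) = x ^ 256
→ 0100100000 = 288

288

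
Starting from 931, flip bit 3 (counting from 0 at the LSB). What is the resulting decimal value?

x = 01110100011
bit 3 is currently 0; toggle it via x ^ (1 << 3) = x ^ 8
→ 01110101011 = 939

939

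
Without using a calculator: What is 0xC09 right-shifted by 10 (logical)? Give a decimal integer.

0xC09 = 110000001001
shift right by 10 → 000000000011 = 3
(equivalently, floor(3081 / 1024))

3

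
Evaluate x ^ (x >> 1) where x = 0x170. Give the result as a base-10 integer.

x = 101110000 = 368
x>>1 = 010111000
XOR  = 111001000 = 456
(x ^ (x >> 1) gives the standard binary-reflected Gray code of x.)

456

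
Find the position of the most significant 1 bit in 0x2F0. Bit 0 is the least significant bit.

0x2F0 = 1011110000
The topmost 1 is at position 9 (since 2^9 = 512 ≤ 752 < 1024).

9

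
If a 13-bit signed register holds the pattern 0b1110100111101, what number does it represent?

-707

pattern = 1110100111101 (MSB is 1 ⇒ negative)
Invert: 0001011000010, add 1 → 0001011000011 = 707, so the value is -707.
(Equivalently: 7485 - 2^13 = 7485 - 8192 = -707.)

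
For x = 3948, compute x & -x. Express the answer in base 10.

x = 111101101100 = 3948
-x (two's complement) = …000010010100
AND   = 000000000100 = 4
(x & -x isolates the lowest set bit of x.)

4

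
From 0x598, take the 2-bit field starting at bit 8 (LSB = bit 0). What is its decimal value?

v = 10110011000
Shift right by 8: 101
Mask low 2 bits: 01 = 1

1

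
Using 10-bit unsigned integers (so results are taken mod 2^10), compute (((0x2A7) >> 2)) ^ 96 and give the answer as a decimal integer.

201

0x2A7 = 1010100111
→ >> 2 → 0010101001 = 169
96 = 0001100000
→ ^ → 0011001001 = 201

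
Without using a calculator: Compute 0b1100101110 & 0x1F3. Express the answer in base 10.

290

a = 1100101110
0x1F3 = 0111110011
AND → 0100100010 = 290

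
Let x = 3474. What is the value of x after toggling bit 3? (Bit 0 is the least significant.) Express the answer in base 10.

x = 110110010010
bit 3 is currently 0; toggle it via x ^ (1 << 3) = x ^ 8
→ 110110011010 = 3482

3482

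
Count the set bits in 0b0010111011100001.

8

n = 10111011100001
Count the 1s: 1 + 1 + 1 + 1 + 1 + 1 + 1 + 1 = 8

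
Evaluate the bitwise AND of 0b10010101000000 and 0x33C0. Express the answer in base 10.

8512

a = 10010101000000
0x33C0 = 11001111000000
AND → 10000101000000 = 8512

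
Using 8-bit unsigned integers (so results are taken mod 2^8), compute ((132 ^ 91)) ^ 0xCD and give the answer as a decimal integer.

132 = 10000100
91 = 01011011
→ ^ → 11011111 = 223
0xCD = 11001101
→ ^ → 00010010 = 18

18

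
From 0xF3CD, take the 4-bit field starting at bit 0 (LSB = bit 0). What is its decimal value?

13

v = 1111001111001101
Shift right by 0: 1111001111001101
Mask low 4 bits: 1101 = 13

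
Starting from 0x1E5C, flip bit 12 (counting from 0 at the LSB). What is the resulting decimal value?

3676

x = 1111001011100
bit 12 is currently 1; toggle it via x ^ (1 << 12) = x ^ 4096
→ 0111001011100 = 3676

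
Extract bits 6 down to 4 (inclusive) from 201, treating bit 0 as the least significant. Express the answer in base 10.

v = 0011001001
Shift right by 4: 001100
Mask low 3 bits: 100 = 4

4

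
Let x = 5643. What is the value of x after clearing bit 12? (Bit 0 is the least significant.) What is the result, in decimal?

x = 1011000001011
bit 12 is currently 1; clear it via x & ~(1 << 12) = x & ~4096
→ 0011000001011 = 1547

1547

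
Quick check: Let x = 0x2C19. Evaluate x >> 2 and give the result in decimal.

0x2C19 = 10110000011001
shift right by 2 → 00101100000110 = 2822
(equivalently, floor(11289 / 4))

2822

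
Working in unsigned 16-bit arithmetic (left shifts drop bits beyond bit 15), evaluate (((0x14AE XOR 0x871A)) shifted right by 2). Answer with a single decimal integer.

0x14AE = 0001010010101110
0x871A = 1000011100011010
→ XOR → 1001001110110100 = 37812
→ shifted right by 2 → 0010010011101101 = 9453

9453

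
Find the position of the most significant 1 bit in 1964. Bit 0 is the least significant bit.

1964 = 11110101100
The topmost 1 is at position 10 (since 2^10 = 1024 ≤ 1964 < 2048).

10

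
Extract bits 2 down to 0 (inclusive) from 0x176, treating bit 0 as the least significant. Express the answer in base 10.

6

v = 000101110110
Shift right by 0: 000101110110
Mask low 3 bits: 110 = 6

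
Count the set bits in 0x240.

2

0x240 = 1001000000
Count the 1s: 1 + 1 = 2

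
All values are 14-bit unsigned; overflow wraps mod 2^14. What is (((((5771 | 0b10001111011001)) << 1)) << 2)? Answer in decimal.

16088

5771 = 01011010001011
0b10001111011001 = 10001111011001
→ | → 11011111011011 = 14299
→ << 1 (mod 2^14) → 10111110110110 = 12214
→ << 2 (mod 2^14) → 11111011011000 = 16088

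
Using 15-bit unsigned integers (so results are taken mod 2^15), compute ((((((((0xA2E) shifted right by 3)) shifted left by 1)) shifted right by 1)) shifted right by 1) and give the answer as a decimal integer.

162

0xA2E = 000101000101110
→ shifted right by 3 → 000000101000101 = 325
→ shifted left by 1 (mod 2^15) → 000001010001010 = 650
→ shifted right by 1 → 000000101000101 = 325
→ shifted right by 1 → 000000010100010 = 162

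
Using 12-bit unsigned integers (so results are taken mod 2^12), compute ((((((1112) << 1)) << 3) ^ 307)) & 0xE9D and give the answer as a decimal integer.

1112 = 010001011000
→ << 1 (mod 2^12) → 100010110000 = 2224
→ << 3 (mod 2^12) → 010110000000 = 1408
307 = 000100110011
→ ^ → 010010110011 = 1203
0xE9D = 111010011101
→ & → 010010010001 = 1169

1169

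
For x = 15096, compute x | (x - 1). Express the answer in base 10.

15103

x = 11101011111000 = 15096
x - 1 = 11101011110111
OR    = 11101011111111 = 15103
(x | (x - 1) sets all bits below the lowest set bit.)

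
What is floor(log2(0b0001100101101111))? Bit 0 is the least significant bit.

0b0001100101101111 = 1100101101111
The topmost 1 is at position 12 (since 2^12 = 4096 ≤ 6511 < 8192).

12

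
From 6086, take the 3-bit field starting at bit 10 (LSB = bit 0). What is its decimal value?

v = 1011111000110
Shift right by 10: 101
Mask low 3 bits: 101 = 5

5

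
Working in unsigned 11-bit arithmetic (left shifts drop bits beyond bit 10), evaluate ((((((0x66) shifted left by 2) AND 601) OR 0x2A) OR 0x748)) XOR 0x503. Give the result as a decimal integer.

633

0x66 = 00001100110
→ shifted left by 2 (mod 2^11) → 00110011000 = 408
601 = 01001011001
→ AND → 00000011000 = 24
0x2A = 00000101010
→ OR → 00000111010 = 58
0x748 = 11101001000
→ OR → 11101111010 = 1914
0x503 = 10100000011
→ XOR → 01001111001 = 633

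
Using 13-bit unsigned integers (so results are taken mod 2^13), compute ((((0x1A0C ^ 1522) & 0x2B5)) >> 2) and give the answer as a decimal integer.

173

0x1A0C = 1101000001100
1522 = 0010111110010
→ ^ → 1111111111110 = 8190
0x2B5 = 0001010110101
→ & → 0001010110100 = 692
→ >> 2 → 0000010101101 = 173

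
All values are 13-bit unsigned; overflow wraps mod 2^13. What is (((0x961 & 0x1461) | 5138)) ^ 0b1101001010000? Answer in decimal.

3619

0x961 = 0100101100001
0x1461 = 1010001100001
→ & → 0000001100001 = 97
5138 = 1010000010010
→ | → 1010001110011 = 5235
0b1101001010000 = 1101001010000
→ ^ → 0111000100011 = 3619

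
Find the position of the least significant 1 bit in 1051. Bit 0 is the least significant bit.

0

1051 = 10000011011
Trailing zeros: 0, so the lowest set bit is bit 0 (value 1).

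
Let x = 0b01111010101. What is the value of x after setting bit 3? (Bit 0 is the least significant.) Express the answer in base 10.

x = 01111010101
bit 3 is currently 0; set it via x | (1 << 3) = x | 8
→ 01111011101 = 989

989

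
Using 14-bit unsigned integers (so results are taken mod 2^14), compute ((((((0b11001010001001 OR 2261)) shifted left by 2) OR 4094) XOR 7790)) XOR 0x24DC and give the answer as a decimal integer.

0b11001010001001 = 11001010001001
2261 = 00100011010101
→ OR → 11101011011101 = 15069
→ shifted left by 2 (mod 2^14) → 10101101110100 = 11124
4094 = 00111111111110
→ OR → 10111111111110 = 12286
7790 = 01111001101110
→ XOR → 11000110010000 = 12688
0x24DC = 10010011011100
→ XOR → 01010101001100 = 5452

5452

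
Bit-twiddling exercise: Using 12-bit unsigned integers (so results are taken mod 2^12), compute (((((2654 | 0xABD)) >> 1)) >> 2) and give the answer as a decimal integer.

2654 = 101001011110
0xABD = 101010111101
→ | → 101011111111 = 2815
→ >> 1 → 010101111111 = 1407
→ >> 2 → 000101011111 = 351

351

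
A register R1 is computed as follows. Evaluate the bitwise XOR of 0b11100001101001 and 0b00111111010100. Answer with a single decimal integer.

a = 11100001101001
b = 00111111010100
XOR → 11011110111101 = 14269

14269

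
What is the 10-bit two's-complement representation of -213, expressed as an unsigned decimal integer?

811

213 in 10 bits: 0011010101
Invert: 1100101010
Add 1:  1100101011 = 811
(Check: 2^10 - 213 = 1024 - 213 = 811.)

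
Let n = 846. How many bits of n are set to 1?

6

846 = 1101001110
Count the 1s: 1 + 1 + 1 + 1 + 1 + 1 = 6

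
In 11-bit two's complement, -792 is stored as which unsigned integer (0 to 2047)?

792 in 11 bits: 01100011000
Invert: 10011100111
Add 1:  10011101000 = 1256
(Check: 2^11 - 792 = 2048 - 792 = 1256.)

1256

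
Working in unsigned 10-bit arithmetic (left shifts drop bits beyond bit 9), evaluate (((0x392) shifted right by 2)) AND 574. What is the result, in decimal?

0x392 = 1110010010
→ shifted right by 2 → 0011100100 = 228
574 = 1000111110
→ AND → 0000100100 = 36

36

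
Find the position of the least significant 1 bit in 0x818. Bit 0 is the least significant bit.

0x818 = 100000011000
Trailing zeros: 3, so the lowest set bit is bit 3 (value 8).

3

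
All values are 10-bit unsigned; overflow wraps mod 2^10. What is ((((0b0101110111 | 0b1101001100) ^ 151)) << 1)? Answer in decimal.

0b0101110111 = 0101110111
0b1101001100 = 1101001100
→ | → 1101111111 = 895
151 = 0010010111
→ ^ → 1111101000 = 1000
→ << 1 (mod 2^10) → 1111010000 = 976

976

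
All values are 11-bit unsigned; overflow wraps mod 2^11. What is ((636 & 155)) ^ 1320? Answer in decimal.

636 = 01001111100
155 = 00010011011
→ & → 00000011000 = 24
1320 = 10100101000
→ ^ → 10100110000 = 1328

1328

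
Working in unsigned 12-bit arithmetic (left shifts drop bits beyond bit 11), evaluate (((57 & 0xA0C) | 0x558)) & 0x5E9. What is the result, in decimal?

57 = 000000111001
0xA0C = 101000001100
→ & → 000000001000 = 8
0x558 = 010101011000
→ | → 010101011000 = 1368
0x5E9 = 010111101001
→ & → 010101001000 = 1352

1352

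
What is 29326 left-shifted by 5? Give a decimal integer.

29326 = 00000111001010001110
shift left by 5 → 11100101000111000000 = 938432
(equivalently, 29326 × 2^5 = 29326 × 32)

938432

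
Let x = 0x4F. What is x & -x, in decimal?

1

x = 1001111 = 79
-x (two's complement) = …0110001
AND   = 0000001 = 1
(x & -x isolates the lowest set bit of x.)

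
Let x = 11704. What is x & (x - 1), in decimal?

x = 10110110111000 = 11704
x - 1 = 10110110110111
AND   = 10110110110000 = 11696
(x & (x - 1) clears the lowest set bit of x.)

11696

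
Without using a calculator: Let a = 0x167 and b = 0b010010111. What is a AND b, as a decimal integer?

7

0x167 = 101100111
b = 010010111
AND → 000000111 = 7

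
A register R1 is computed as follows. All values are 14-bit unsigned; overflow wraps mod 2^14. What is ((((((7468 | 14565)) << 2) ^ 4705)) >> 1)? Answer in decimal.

4842

7468 = 01110100101100
14565 = 11100011100101
→ | → 11110111101101 = 15853
→ << 2 (mod 2^14) → 11011110110100 = 14260
4705 = 01001001100001
→ ^ → 10010111010101 = 9685
→ >> 1 → 01001011101010 = 4842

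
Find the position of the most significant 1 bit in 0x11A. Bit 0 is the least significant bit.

8

0x11A = 100011010
The topmost 1 is at position 8 (since 2^8 = 256 ≤ 282 < 512).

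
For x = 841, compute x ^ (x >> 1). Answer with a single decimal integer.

x = 1101001001 = 841
x>>1 = 0110100100
XOR  = 1011101101 = 749
(x ^ (x >> 1) gives the standard binary-reflected Gray code of x.)

749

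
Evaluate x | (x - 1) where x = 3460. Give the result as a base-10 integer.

3463

x = 110110000100 = 3460
x - 1 = 110110000011
OR    = 110110000111 = 3463
(x | (x - 1) sets all bits below the lowest set bit.)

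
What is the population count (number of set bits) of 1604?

4

1604 = 11001000100
Count the 1s: 1 + 1 + 1 + 1 = 4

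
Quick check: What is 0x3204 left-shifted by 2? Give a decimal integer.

0x3204 = 0011001000000100
shift left by 2 → 1100100000010000 = 51216
(equivalently, 12804 × 2^2 = 12804 × 4)

51216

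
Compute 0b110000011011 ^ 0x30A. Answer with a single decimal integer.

a = 110000011011
0x30A = 001100001010
XOR → 111100010001 = 3857

3857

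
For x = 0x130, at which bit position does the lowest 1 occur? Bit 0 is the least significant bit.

4

0x130 = 100110000
Trailing zeros: 4, so the lowest set bit is bit 4 (value 16).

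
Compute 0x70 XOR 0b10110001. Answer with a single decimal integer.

193

0x70 = 01110000
b = 10110001
XOR → 11000001 = 193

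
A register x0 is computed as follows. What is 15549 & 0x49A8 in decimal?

15549 = 011110010111101
0x49A8 = 100100110101000
AND → 000100010101000 = 2216

2216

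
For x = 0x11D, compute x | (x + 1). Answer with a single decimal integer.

287

x = 100011101 = 285
x + 1 = 100011110
OR    = 100011111 = 287
(x | (x + 1) sets the lowest cleared bit.)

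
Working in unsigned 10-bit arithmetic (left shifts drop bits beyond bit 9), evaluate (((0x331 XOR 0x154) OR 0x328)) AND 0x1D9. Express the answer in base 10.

329

0x331 = 1100110001
0x154 = 0101010100
→ XOR → 1001100101 = 613
0x328 = 1100101000
→ OR → 1101101101 = 877
0x1D9 = 0111011001
→ AND → 0101001001 = 329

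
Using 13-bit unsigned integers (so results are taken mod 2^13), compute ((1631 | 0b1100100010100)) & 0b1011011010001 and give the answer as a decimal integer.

1631 = 0011001011111
0b1100100010100 = 1100100010100
→ | → 1111101011111 = 8031
0b1011011010001 = 1011011010001
→ & → 1011001010001 = 5713

5713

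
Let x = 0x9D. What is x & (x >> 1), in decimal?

x = 10011101 = 157
x>>1 = 01001110
AND  = 00001100 = 12
(x & (x >> 1) has a 1 wherever x has two consecutive 1 bits.)

12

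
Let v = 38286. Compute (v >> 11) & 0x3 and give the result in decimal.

2

v = 1001010110001110
Shift right by 11: 10010
Mask low 2 bits: 10 = 2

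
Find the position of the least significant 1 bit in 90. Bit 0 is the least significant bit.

90 = 1011010
Trailing zeros: 1, so the lowest set bit is bit 1 (value 2).

1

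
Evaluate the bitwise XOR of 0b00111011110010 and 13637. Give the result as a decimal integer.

15287

a = 00111011110010
13637 = 11010101000101
XOR → 11101110110111 = 15287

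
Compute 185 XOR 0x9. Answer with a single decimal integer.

176

185 = 10111001
0x9 = 00001001
XOR → 10110000 = 176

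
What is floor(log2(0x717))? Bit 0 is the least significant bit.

10

0x717 = 11100010111
The topmost 1 is at position 10 (since 2^10 = 1024 ≤ 1815 < 2048).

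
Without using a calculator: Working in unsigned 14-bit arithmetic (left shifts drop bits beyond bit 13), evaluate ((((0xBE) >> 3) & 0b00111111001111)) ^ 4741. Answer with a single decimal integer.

0xBE = 00000010111110
→ >> 3 → 00000000010111 = 23
0b00111111001111 = 00111111001111
→ & → 00000000000111 = 7
4741 = 01001010000101
→ ^ → 01001010000010 = 4738

4738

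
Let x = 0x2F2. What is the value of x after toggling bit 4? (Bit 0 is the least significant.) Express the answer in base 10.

x = 1011110010
bit 4 is currently 1; toggle it via x ^ (1 << 4) = x ^ 16
→ 1011100010 = 738

738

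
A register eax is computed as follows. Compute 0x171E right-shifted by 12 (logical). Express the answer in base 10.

0x171E = 1011100011110
shift right by 12 → 0000000000001 = 1
(equivalently, floor(5918 / 4096))

1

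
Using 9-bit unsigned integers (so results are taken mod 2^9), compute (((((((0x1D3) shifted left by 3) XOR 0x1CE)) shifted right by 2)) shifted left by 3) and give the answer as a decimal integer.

0x1D3 = 111010011
→ shifted left by 3 (mod 2^9) → 010011000 = 152
0x1CE = 111001110
→ XOR → 101010110 = 342
→ shifted right by 2 → 001010101 = 85
→ shifted left by 3 (mod 2^9) → 010101000 = 168

168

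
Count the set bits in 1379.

1379 = 10101100011
Count the 1s: 1 + 1 + 1 + 1 + 1 + 1 = 6

6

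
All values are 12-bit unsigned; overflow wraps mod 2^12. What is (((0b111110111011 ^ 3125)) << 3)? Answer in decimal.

3184

0b111110111011 = 111110111011
3125 = 110000110101
→ ^ → 001110001110 = 910
→ << 3 (mod 2^12) → 110001110000 = 3184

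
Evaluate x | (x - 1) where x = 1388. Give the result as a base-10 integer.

1391

x = 10101101100 = 1388
x - 1 = 10101101011
OR    = 10101101111 = 1391
(x | (x - 1) sets all bits below the lowest set bit.)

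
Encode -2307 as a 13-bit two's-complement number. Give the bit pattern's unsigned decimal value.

5885

2307 in 13 bits: 0100100000011
Invert: 1011011111100
Add 1:  1011011111101 = 5885
(Check: 2^13 - 2307 = 8192 - 2307 = 5885.)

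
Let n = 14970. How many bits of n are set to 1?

14970 = 11101001111010
Count the 1s: 1 + 1 + 1 + 1 + 1 + 1 + 1 + 1 + 1 = 9

9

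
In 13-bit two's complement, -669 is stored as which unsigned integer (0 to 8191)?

669 in 13 bits: 0001010011101
Invert: 1110101100010
Add 1:  1110101100011 = 7523
(Check: 2^13 - 669 = 8192 - 669 = 7523.)

7523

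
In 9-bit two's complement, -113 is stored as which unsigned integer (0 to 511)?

113 in 9 bits: 001110001
Invert: 110001110
Add 1:  110001111 = 399
(Check: 2^9 - 113 = 512 - 113 = 399.)

399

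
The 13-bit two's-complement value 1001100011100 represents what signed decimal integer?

-3300

pattern = 1001100011100 (MSB is 1 ⇒ negative)
Invert: 0110011100011, add 1 → 0110011100100 = 3300, so the value is -3300.
(Equivalently: 4892 - 2^13 = 4892 - 8192 = -3300.)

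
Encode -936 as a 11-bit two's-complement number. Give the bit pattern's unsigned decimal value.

1112

936 in 11 bits: 01110101000
Invert: 10001010111
Add 1:  10001011000 = 1112
(Check: 2^11 - 936 = 2048 - 936 = 1112.)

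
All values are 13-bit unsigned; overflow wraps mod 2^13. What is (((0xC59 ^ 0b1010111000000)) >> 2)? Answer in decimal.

1638

0xC59 = 0110001011001
0b1010111000000 = 1010111000000
→ ^ → 1100110011001 = 6553
→ >> 2 → 0011001100110 = 1638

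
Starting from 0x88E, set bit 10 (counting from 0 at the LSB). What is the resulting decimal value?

3214

x = 100010001110
bit 10 is currently 0; set it via x | (1 << 10) = x | 1024
→ 110010001110 = 3214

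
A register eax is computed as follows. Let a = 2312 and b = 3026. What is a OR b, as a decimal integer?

2312 = 100100001000
3026 = 101111010010
 OR → 101111011010 = 3034

3034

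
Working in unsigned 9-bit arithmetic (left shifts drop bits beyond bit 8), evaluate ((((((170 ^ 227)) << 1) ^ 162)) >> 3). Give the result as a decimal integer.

6

170 = 010101010
227 = 011100011
→ ^ → 001001001 = 73
→ << 1 (mod 2^9) → 010010010 = 146
162 = 010100010
→ ^ → 000110000 = 48
→ >> 3 → 000000110 = 6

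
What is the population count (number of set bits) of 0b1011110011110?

n = 1011110011110
Count the 1s: 1 + 1 + 1 + 1 + 1 + 1 + 1 + 1 + 1 = 9

9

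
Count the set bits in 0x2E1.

5

0x2E1 = 1011100001
Count the 1s: 1 + 1 + 1 + 1 + 1 = 5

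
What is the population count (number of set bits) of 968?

968 = 1111001000
Count the 1s: 1 + 1 + 1 + 1 + 1 = 5

5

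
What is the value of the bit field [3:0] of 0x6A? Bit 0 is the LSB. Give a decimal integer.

v = 0001101010
Shift right by 0: 0001101010
Mask low 4 bits: 1010 = 10

10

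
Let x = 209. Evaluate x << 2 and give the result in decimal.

836

209 = 0011010001
shift left by 2 → 1101000100 = 836
(equivalently, 209 × 2^2 = 209 × 4)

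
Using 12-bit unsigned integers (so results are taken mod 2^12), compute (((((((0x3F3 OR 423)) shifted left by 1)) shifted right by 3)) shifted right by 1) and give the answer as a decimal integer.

126

0x3F3 = 001111110011
423 = 000110100111
→ OR → 001111110111 = 1015
→ shifted left by 1 (mod 2^12) → 011111101110 = 2030
→ shifted right by 3 → 000011111101 = 253
→ shifted right by 1 → 000001111110 = 126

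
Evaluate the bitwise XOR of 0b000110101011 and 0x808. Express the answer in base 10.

2467

a = 000110101011
0x808 = 100000001000
XOR → 100110100011 = 2467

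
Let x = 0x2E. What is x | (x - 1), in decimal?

x = 101110 = 46
x - 1 = 101101
OR    = 101111 = 47
(x | (x - 1) sets all bits below the lowest set bit.)

47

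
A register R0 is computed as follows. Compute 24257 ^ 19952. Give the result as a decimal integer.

4913

24257 = 101111011000001
19952 = 100110111110000
XOR → 001001100110001 = 4913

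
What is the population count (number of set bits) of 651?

651 = 1010001011
Count the 1s: 1 + 1 + 1 + 1 + 1 = 5

5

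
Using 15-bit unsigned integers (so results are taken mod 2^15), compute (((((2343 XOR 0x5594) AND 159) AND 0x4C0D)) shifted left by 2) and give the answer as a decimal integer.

2343 = 000100100100111
0x5594 = 101010110010100
→ XOR → 101110010110011 = 23731
159 = 000000010011111
→ AND → 000000010010011 = 147
0x4C0D = 100110000001101
→ AND → 000000000000001 = 1
→ shifted left by 2 (mod 2^15) → 000000000000100 = 4

4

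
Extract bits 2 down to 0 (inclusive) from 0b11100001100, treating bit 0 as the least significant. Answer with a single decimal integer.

4

v = 11100001100
Shift right by 0: 11100001100
Mask low 3 bits: 100 = 4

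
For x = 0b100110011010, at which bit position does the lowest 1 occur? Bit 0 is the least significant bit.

1

0b100110011010 = 100110011010
Trailing zeros: 1, so the lowest set bit is bit 1 (value 2).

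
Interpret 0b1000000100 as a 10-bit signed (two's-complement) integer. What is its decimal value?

-508

pattern = 1000000100 (MSB is 1 ⇒ negative)
Invert: 0111111011, add 1 → 0111111100 = 508, so the value is -508.
(Equivalently: 516 - 2^10 = 516 - 1024 = -508.)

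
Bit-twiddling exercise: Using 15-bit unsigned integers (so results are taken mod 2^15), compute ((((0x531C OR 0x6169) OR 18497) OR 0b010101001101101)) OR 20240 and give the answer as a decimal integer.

0x531C = 101001100011100
0x6169 = 110000101101001
→ OR → 111001101111101 = 29565
18497 = 100100001000001
→ OR → 111101101111101 = 31613
0b010101001101101 = 010101001101101
→ OR → 111101101111101 = 31613
20240 = 100111100010000
→ OR → 111111101111101 = 32637

32637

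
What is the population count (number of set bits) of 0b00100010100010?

n = 100010100010
Count the 1s: 1 + 1 + 1 + 1 = 4

4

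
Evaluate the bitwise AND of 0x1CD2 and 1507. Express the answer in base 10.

1218

0x1CD2 = 1110011010010
1507 = 0010111100011
AND → 0010011000010 = 1218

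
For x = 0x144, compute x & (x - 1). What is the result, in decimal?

320

x = 101000100 = 324
x - 1 = 101000011
AND   = 101000000 = 320
(x & (x - 1) clears the lowest set bit of x.)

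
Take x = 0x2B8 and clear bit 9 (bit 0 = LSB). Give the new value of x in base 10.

184

x = 01010111000
bit 9 is currently 1; clear it via x & ~(1 << 9) = x & ~512
→ 00010111000 = 184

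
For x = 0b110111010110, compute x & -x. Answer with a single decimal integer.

x = 110111010110 = 3542
-x (two's complement) = …001000101010
AND   = 000000000010 = 2
(x & -x isolates the lowest set bit of x.)

2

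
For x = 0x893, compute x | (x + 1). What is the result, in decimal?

x = 100010010011 = 2195
x + 1 = 100010010100
OR    = 100010010111 = 2199
(x | (x + 1) sets the lowest cleared bit.)

2199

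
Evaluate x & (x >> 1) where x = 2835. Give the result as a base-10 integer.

257

x = 101100010011 = 2835
x>>1 = 010110001001
AND  = 000100000001 = 257
(x & (x >> 1) has a 1 wherever x has two consecutive 1 bits.)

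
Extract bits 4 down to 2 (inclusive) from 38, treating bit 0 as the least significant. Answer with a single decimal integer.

1

v = 00100110
Shift right by 2: 001001
Mask low 3 bits: 001 = 1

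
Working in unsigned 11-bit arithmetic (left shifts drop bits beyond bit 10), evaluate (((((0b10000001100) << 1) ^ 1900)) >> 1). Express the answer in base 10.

0b10000001100 = 10000001100
→ << 1 (mod 2^11) → 00000011000 = 24
1900 = 11101101100
→ ^ → 11101110100 = 1908
→ >> 1 → 01110111010 = 954

954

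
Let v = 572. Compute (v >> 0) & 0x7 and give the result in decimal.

v = 1000111100
Shift right by 0: 1000111100
Mask low 3 bits: 100 = 4

4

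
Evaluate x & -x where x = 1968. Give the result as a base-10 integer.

x = 11110110000 = 1968
-x (two's complement) = …00001010000
AND   = 00000010000 = 16
(x & -x isolates the lowest set bit of x.)

16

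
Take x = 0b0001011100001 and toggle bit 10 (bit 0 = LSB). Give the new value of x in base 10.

1761

x = 0001011100001
bit 10 is currently 0; toggle it via x ^ (1 << 10) = x ^ 1024
→ 0011011100001 = 1761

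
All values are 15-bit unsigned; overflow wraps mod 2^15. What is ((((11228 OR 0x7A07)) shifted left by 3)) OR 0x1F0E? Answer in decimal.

24574

11228 = 010101111011100
0x7A07 = 111101000000111
→ OR → 111101111011111 = 31711
→ shifted left by 3 (mod 2^15) → 101111011111000 = 24312
0x1F0E = 001111100001110
→ OR → 101111111111110 = 24574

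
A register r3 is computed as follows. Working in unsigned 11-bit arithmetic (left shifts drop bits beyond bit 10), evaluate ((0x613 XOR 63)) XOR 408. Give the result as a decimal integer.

1972

0x613 = 11000010011
63 = 00000111111
→ XOR → 11000101100 = 1580
408 = 00110011000
→ XOR → 11110110100 = 1972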